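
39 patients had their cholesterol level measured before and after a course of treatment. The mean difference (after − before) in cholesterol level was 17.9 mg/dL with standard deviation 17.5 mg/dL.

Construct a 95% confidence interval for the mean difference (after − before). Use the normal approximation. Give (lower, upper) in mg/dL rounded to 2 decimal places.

(12.41, 23.39)

This is a matched-pairs design, so SE = s_d/√n = 17.5/√39 = 2.8022.
Margin = 1.960 × 2.8022 = 5.4923; the interval is 17.9 ± 5.4923 = (12.41, 23.39).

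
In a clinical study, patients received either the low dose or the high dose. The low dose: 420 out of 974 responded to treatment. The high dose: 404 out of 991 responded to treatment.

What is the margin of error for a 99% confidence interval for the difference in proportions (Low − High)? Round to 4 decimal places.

Sample proportions: 420/974 = 0.4312, 404/991 = 0.4077.
Each SE is √(p̂(1−p̂)/n): √(0.4312·0.5688/974) = 0.01587 and √(0.4077·0.5923/991) = 0.01561.
SE(p̂₁ − p̂₂) = √(SE₁² + SE₂²) = √(0.0002518569 + 0.0002436721) = 0.02226, since the two samples are independent.
At 99% confidence z* = 2.576; margin = 2.576 × 0.02226 = 0.05734.

0.0573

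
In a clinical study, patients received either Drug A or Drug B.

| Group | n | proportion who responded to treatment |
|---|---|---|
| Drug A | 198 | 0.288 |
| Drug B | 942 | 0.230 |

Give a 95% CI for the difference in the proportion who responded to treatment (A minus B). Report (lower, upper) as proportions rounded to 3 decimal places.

SE₁ = √(p̂₁(1−p̂₁)/n₁) = √(0.2880·0.7120/198) = 0.03218; SE₂ = √(0.2300·0.7700/942) = 0.01371.
Independent samples: SE of the difference = √(SE₁² + SE₂²) = √(0.0010355524 + 0.0001879641) = 0.03498.
z* for 95% confidence is 1.960, so the margin of error is 1.960 × 0.03498 = 0.06856.
Point estimate p̂₁ − p̂₂ = 0.2880 − 0.2300 = 0.0580.
0.0580 ± 0.06856 → (-0.011, 0.127).

(-0.011, 0.127)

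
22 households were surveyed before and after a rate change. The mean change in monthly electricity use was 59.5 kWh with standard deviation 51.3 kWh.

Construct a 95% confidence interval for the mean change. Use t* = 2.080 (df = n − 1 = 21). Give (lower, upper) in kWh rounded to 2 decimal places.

(36.75, 82.25)

Paired design: SE = s_d/√n = 51.3/√22 = 10.9372.
t* = 2.080; margin of error = 2.080 × 10.9372 = 22.7494.
59.5 ± 22.7494 → (36.75, 82.25).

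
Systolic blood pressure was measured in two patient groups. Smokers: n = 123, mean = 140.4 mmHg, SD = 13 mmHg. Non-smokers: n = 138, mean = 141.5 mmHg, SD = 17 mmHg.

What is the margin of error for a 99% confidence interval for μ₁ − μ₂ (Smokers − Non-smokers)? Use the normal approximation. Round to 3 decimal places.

Per-group SEs: s₁/√n₁ = 13/√123 = 1.1722, s₂/√n₂ = 17/√138 = 1.4471.
Unpooled SE of the difference: √(1.37405284 + 2.09409841) = 1.8623.
Margin of error = z* · SE = 2.576 × 1.8623 = 4.7973.

4.797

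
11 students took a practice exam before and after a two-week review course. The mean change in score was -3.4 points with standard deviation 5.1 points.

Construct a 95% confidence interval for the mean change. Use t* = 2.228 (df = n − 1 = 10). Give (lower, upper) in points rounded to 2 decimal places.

(-6.83, 0.03)

Paired design: SE = s_d/√n = 5.1/√11 = 1.5377.
t* = 2.228; margin of error = 2.228 × 1.5377 = 3.4260.
-3.4 ± 3.4260 → (-6.83, 0.03).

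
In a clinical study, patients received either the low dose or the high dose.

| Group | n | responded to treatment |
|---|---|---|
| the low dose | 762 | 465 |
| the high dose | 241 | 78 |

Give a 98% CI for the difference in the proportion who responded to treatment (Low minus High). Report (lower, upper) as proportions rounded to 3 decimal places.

(0.205, 0.368)

First, p̂₁ = 465/762 = 0.6102; p̂₂ = 78/241 = 0.3237.
The two standard errors are √(0.6102×0.3898/762) = 0.01767 and √(0.3237×0.6763/241) = 0.03014.
Because the samples are independent, SE_diff = √(0.01767² + 0.03014²) = 0.03494.
Using z* = 2.326 for 98%, ME = 2.326 × 0.03494 = 0.08127.
p̂₁ − p̂₂ = 0.2865; interval 0.2865 ± 0.08127 gives (0.205, 0.368).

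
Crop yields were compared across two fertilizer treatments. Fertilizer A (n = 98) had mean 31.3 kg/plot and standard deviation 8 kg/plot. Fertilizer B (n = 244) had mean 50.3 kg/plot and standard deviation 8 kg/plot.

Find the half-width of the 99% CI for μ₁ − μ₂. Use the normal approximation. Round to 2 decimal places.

Per-group SEs: s₁/√n₁ = 8/√98 = 0.8081, s₂/√n₂ = 8/√244 = 0.5121.
Unpooled SE of the difference: √(0.65302561 + 0.26224641) = 0.9567.
Margin of error = z* · SE = 2.576 × 0.9567 = 2.4645.

2.46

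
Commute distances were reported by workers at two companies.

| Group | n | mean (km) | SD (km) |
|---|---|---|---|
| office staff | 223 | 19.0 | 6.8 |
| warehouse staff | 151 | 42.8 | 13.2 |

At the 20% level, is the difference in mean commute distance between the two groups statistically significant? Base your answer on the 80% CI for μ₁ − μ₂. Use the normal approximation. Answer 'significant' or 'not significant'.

significant

Per-group SEs: s₁/√n₁ = 6.8/√223 = 0.4554, s₂/√n₂ = 13.2/√151 = 1.0742.
Unpooled SE of the difference: √(0.20738916 + 1.15390564) = 1.1667.
Margin of error = z* · SE = 1.282 × 1.1667 = 1.4957.
x̄₁ − x̄₂ = 19.0 − 42.8 = -23.8000.
CI: -23.8000 ± 1.4957 = (-25.2957, -22.3043).
The interval (-25.2957, -22.3043) does not contain 0, so the difference is significant.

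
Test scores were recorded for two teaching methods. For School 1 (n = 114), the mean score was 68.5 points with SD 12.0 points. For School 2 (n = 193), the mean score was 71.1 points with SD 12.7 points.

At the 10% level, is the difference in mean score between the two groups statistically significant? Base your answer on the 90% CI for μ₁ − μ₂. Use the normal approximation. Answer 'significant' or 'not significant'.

significant

Standard errors of each mean: 12.0/√114 = 1.1239 and 12.7/√193 = 0.9142.
SE(x̄₁ − x̄₂) = √(1.1239² + 0.9142²) = 1.4488 for independent samples with unequal variances.
With z* = 1.645, the margin is 1.645 × 1.4488 = 2.3833.
x̄₁ − x̄₂ = 68.5 − 71.1 = -2.6000; the interval is -2.6000 ± 2.3833 = (-4.9833, -0.2167).
The interval (-4.9833, -0.2167) does not contain 0, so the difference is significant.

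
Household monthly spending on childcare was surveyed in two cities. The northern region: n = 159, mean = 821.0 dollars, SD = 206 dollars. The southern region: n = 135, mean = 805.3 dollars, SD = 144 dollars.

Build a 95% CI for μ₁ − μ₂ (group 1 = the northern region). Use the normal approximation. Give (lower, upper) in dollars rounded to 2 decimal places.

(-24.49, 55.89)

Per-group SEs: s₁/√n₁ = 206/√159 = 16.3369, s₂/√n₂ = 144/√135 = 12.3935.
Unpooled SE of the difference: √(266.89430161 + 153.59884225) = 20.5059.
Margin of error = z* · SE = 1.960 × 20.5059 = 40.1916.
x̄₁ − x̄₂ = 821.0 − 805.3 = 15.7000.
CI: 15.7000 ± 40.1916 = (-24.49, 55.89).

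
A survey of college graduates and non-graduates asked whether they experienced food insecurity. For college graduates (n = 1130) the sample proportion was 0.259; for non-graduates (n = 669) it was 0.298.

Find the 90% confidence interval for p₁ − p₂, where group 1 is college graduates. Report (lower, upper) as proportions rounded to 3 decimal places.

Each SE is √(p̂(1−p̂)/n): √(0.2590·0.7410/1130) = 0.01303 and √(0.2980·0.7020/669) = 0.01768.
SE(p̂₁ − p̂₂) = √(SE₁² + SE₂²) = √(0.0001697809 + 0.0003125824) = 0.02196, since the two samples are independent.
At 90% confidence z* = 1.645; margin = 1.645 × 0.02196 = 0.03612.
The difference is 0.2590 − 0.2980 = -0.0390, so the interval is -0.0390 ± 0.03612 = (-0.075, -0.003).

(-0.075, -0.003)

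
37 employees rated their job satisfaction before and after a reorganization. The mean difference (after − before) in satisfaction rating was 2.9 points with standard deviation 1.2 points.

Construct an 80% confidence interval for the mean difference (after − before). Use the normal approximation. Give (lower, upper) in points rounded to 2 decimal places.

Paired design: SE = s_d/√n = 1.2/√37 = 0.1973.
z* = 1.282; margin of error = 1.282 × 0.1973 = 0.2529.
2.9 ± 0.2529 → (2.65, 3.15).

(2.65, 3.15)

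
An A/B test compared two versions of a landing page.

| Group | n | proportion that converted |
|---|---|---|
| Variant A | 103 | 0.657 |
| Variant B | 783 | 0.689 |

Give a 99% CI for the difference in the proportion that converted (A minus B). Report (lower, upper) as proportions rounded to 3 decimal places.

Each SE is √(p̂(1−p̂)/n): √(0.6570·0.3430/103) = 0.04677 and √(0.6890·0.3110/783) = 0.01654.
SE(p̂₁ − p̂₂) = √(SE₁² + SE₂²) = √(0.0021874329 + 0.0002735716) = 0.04961, since the two samples are independent.
At 99% confidence z* = 2.576; margin = 2.576 × 0.04961 = 0.12780.
The difference is 0.6570 − 0.6890 = -0.0320, so the interval is -0.0320 ± 0.12780 = (-0.160, 0.096).

(-0.160, 0.096)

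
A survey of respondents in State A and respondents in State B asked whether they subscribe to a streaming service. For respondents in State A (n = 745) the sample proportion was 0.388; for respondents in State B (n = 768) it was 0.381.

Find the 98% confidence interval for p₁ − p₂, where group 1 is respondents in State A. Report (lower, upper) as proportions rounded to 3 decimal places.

The two standard errors are √(0.3880×0.6120/745) = 0.01785 and √(0.3810×0.6190/768) = 0.01752.
Because the samples are independent, SE_diff = √(0.01785² + 0.01752²) = 0.02501.
Using z* = 2.326 for 98%, ME = 2.326 × 0.02501 = 0.05817.
p̂₁ − p̂₂ = 0.0070; interval 0.0070 ± 0.05817 gives (-0.051, 0.065).

(-0.051, 0.065)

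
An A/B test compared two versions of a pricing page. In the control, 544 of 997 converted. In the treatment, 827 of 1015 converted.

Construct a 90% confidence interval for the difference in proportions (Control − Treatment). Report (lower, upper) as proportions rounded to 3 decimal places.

(-0.302, -0.236)

First, p̂₁ = 544/997 = 0.5456; p̂₂ = 827/1015 = 0.8148.
The two standard errors are √(0.5456×0.4544/997) = 0.01577 and √(0.8148×0.1852/1015) = 0.01219.
Because the samples are independent, SE_diff = √(0.01577² + 0.01219²) = 0.01993.
Using z* = 1.645 for 90%, ME = 1.645 × 0.01993 = 0.03278.
p̂₁ − p̂₂ = -0.2692; interval -0.2692 ± 0.03278 gives (-0.302, -0.236).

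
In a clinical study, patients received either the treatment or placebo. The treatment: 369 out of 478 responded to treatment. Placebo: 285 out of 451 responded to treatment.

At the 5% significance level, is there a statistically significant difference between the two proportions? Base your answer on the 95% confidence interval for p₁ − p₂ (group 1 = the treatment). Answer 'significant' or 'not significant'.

Sample proportions: 369/478 = 0.7720, 285/451 = 0.6319.
Each SE is √(p̂(1−p̂)/n): √(0.7720·0.2280/478) = 0.01919 and √(0.6319·0.3681/451) = 0.02271.
SE(p̂₁ − p̂₂) = √(SE₁² + SE₂²) = √(0.0003682561 + 0.0005157441) = 0.02973, since the two samples are independent.
At 95% confidence z* = 1.960; margin = 1.960 × 0.02973 = 0.05827.
The difference is 0.7720 − 0.6319 = 0.1401, so the interval is 0.1401 ± 0.05827 = (0.08183, 0.19837).
The interval (0.08183, 0.19837) does not contain 0, so the difference is significant.

significant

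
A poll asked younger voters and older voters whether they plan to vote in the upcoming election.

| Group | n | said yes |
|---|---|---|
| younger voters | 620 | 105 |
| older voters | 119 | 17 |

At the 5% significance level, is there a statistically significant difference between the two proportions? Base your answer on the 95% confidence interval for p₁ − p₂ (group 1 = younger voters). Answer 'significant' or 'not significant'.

p̂₁ = 105/620 = 0.1694 and p̂₂ = 17/119 = 0.1429.
SE₁ = √(p̂₁(1−p̂₁)/n₁) = √(0.1694·0.8306/620) = 0.01506; SE₂ = √(0.1429·0.8571/119) = 0.03208.
Independent samples: SE of the difference = √(SE₁² + SE₂²) = √(0.0002268036 + 0.0010291264) = 0.03544.
z* for 95% confidence is 1.960, so the margin of error is 1.960 × 0.03544 = 0.06946.
Point estimate p̂₁ − p̂₂ = 0.1694 − 0.1429 = 0.0265.
0.0265 ± 0.06946 → (-0.04296, 0.09596).
The interval (-0.04296, 0.09596) contains 0, so the difference is not significant.

not significant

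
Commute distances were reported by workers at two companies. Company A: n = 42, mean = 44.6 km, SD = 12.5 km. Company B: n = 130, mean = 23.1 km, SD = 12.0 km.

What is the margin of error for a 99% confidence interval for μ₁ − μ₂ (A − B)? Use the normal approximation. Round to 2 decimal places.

SE₁ = s₁/√n₁ = 12.5/√42 = 1.9288; SE₂ = 12.0/√130 = 1.0525.
Independent samples, unequal variances: SE_diff = √(SE₁² + SE₂²) = √(3.72026944 + 1.10775625) = 2.1973.
z* = 2.576, so margin of error = 2.576 × 2.1973 = 5.6602.

5.66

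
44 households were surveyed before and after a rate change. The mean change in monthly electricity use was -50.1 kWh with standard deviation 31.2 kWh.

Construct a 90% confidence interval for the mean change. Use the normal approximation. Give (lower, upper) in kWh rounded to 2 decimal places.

(-57.84, -42.36)

This is a matched-pairs design, so SE = s_d/√n = 31.2/√44 = 4.7036.
Margin = 1.645 × 4.7036 = 7.7374; the interval is -50.1 ± 7.7374 = (-57.84, -42.36).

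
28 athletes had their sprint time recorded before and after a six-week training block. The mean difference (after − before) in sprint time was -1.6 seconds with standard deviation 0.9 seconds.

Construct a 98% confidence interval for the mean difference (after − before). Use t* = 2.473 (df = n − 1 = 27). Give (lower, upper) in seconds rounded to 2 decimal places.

Paired design: SE = s_d/√n = 0.9/√28 = 0.1701.
t* = 2.473; margin of error = 2.473 × 0.1701 = 0.4207.
-1.6 ± 0.4207 → (-2.02, -1.18).

(-2.02, -1.18)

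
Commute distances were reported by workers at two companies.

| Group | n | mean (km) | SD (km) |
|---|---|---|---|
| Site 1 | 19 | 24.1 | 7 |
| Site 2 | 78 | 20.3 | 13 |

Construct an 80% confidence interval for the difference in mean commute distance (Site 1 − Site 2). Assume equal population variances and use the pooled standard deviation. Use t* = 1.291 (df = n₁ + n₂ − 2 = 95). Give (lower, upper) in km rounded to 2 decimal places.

s_p = √[((n₁−1)s₁² + (n₂−1)s₂²)/(n₁+n₂−2)] = √[(18·7² + 77·13²)/95] = 12.0939.
SE = 12.0939·√(1/19 + 1/78) = 3.0941.
With t* = 1.291, margin = 1.291 × 3.0941 = 3.9945.
x̄₁ − x̄₂ = 24.1 − 20.3 = 3.8000; interval 3.8000 ± 3.9945 = (-0.19, 7.79).

(-0.19, 7.79)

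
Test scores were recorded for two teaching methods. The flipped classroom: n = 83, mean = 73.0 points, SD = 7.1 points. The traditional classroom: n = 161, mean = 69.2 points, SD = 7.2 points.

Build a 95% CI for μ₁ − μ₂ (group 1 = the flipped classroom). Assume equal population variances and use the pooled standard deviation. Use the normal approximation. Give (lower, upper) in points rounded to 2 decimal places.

(1.90, 5.70)

Pooled variance s_p² = [82·7.1² + 160·7.2²] / (83+161−2) = 51.3555, so s_p = 7.1663.
SE_diff = s_p·√(1/n₁ + 1/n₂) = 7.1663·√(1/83 + 1/161) = 0.9684.
z* = 1.960; margin = 1.960 × 0.9684 = 1.8981.
Difference = 73.0 − 69.2 = 3.8000.
3.8000 ± 1.8981 → (1.90, 5.70).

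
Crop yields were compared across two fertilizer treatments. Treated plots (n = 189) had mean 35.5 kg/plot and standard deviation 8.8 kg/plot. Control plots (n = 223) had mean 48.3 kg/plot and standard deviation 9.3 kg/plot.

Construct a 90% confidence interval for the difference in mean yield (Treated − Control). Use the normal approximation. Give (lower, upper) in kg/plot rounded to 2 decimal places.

Standard errors of each mean: 8.8/√189 = 0.6401 and 9.3/√223 = 0.6228.
SE(x̄₁ − x̄₂) = √(0.6401² + 0.6228²) = 0.8931 for independent samples with unequal variances.
With z* = 1.645, the margin is 1.645 × 0.8931 = 1.4691.
x̄₁ − x̄₂ = 35.5 − 48.3 = -12.8000; the interval is -12.8000 ± 1.4691 = (-14.27, -11.33).

(-14.27, -11.33)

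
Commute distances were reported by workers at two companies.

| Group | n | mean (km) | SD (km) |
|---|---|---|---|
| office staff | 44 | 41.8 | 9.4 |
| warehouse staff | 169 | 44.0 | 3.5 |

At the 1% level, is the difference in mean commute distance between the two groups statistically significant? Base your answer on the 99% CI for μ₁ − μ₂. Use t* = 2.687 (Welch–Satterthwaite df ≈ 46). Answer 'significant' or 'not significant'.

SE₁ = s₁/√n₁ = 9.4/√44 = 1.4171; SE₂ = 3.5/√169 = 0.2692.
Independent samples, unequal variances: SE_diff = √(SE₁² + SE₂²) = √(2.00817241 + 0.07246864) = 1.4424.
t* = 2.687, so margin of error = 2.687 × 1.4424 = 3.8757.
Difference in means = 41.8 − 44.0 = -2.2000.
-2.2000 ± 3.8757 → (-6.0757, 1.6757).
The interval (-6.0757, 1.6757) contains 0, so the difference is not significant.

not significant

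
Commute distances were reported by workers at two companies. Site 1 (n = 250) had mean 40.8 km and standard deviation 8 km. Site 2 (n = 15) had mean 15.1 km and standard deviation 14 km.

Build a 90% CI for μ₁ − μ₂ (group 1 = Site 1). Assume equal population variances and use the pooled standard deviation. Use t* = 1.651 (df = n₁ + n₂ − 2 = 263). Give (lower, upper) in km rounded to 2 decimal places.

(22.00, 29.40)

s_p = √[((n₁−1)s₁² + (n₂−1)s₂²)/(n₁+n₂−2)] = √[(249·8² + 14·14²)/263] = 8.4277.
SE = 8.4277·√(1/250 + 1/15) = 2.2404.
With t* = 1.651, margin = 1.651 × 2.2404 = 3.6989.
x̄₁ − x̄₂ = 40.8 − 15.1 = 25.7000; interval 25.7000 ± 3.6989 = (22.00, 29.40).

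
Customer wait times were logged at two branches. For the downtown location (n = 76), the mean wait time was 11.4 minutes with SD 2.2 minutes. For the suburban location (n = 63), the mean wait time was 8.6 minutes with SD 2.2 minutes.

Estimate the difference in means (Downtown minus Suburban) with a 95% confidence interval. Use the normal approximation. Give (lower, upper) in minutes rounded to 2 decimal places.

Per-group SEs: s₁/√n₁ = 2.2/√76 = 0.2524, s₂/√n₂ = 2.2/√63 = 0.2772.
Unpooled SE of the difference: √(0.06370576 + 0.07683984) = 0.3749.
Margin of error = z* · SE = 1.960 × 0.3749 = 0.7348.
x̄₁ − x̄₂ = 11.4 − 8.6 = 2.8000.
CI: 2.8000 ± 0.7348 = (2.07, 3.53).

(2.07, 3.53)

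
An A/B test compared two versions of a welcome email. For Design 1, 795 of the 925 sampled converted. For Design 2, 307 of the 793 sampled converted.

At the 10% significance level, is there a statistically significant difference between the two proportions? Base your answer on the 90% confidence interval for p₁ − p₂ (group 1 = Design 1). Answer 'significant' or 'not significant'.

significant

Sample proportions: 795/925 = 0.8595, 307/793 = 0.3871.
Each SE is √(p̂(1−p̂)/n): √(0.8595·0.1405/925) = 0.01143 and √(0.3871·0.6129/793) = 0.01730.
SE(p̂₁ − p̂₂) = √(SE₁² + SE₂²) = √(0.0001306449 + 0.00029929) = 0.02073, since the two samples are independent.
At 90% confidence z* = 1.645; margin = 1.645 × 0.02073 = 0.03410.
The difference is 0.8595 − 0.3871 = 0.4724, so the interval is 0.4724 ± 0.03410 = (0.43830, 0.50650).
The interval (0.43830, 0.50650) does not contain 0, so the difference is significant.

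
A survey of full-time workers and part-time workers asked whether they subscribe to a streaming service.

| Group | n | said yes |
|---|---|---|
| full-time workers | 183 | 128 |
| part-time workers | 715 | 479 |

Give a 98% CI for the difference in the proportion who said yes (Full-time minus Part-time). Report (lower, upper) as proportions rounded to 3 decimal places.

p̂₁ = 128/183 = 0.6995 and p̂₂ = 479/715 = 0.6699.
SE₁ = √(p̂₁(1−p̂₁)/n₁) = √(0.6995·0.3005/183) = 0.03389; SE₂ = √(0.6699·0.3301/715) = 0.01759.
Independent samples: SE of the difference = √(SE₁² + SE₂²) = √(0.0011485321 + 0.0003094081) = 0.03818.
z* for 98% confidence is 2.326, so the margin of error is 2.326 × 0.03818 = 0.08881.
Point estimate p̂₁ − p̂₂ = 0.6995 − 0.6699 = 0.0296.
0.0296 ± 0.08881 → (-0.059, 0.118).

(-0.059, 0.118)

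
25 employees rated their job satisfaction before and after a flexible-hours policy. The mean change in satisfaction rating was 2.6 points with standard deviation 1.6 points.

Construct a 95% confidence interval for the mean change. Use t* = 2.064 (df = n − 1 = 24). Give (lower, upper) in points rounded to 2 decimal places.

This is a matched-pairs design, so SE = s_d/√n = 1.6/√25 = 0.3200.
Margin = 2.064 × 0.3200 = 0.6605; the interval is 2.6 ± 0.6605 = (1.94, 3.26).

(1.94, 3.26)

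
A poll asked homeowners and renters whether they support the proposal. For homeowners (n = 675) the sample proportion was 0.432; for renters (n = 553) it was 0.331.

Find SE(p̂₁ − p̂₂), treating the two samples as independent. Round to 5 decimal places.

Each SE is √(p̂(1−p̂)/n): √(0.4320·0.5680/675) = 0.01907 and √(0.3310·0.6690/553) = 0.02001.
SE(p̂₁ − p̂₂) = √(SE₁² + SE₂²) = √(0.0003636649 + 0.0004004001) = 0.02764, since the two samples are independent.

0.02764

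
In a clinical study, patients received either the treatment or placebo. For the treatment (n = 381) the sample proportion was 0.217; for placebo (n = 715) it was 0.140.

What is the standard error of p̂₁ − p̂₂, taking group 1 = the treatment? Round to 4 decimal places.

0.0248

SE₁ = √(p̂₁(1−p̂₁)/n₁) = √(0.2170·0.7830/381) = 0.02112; SE₂ = √(0.1400·0.8600/715) = 0.01298.
Independent samples: SE of the difference = √(SE₁² + SE₂²) = √(0.0004460544 + 0.0001684804) = 0.02479.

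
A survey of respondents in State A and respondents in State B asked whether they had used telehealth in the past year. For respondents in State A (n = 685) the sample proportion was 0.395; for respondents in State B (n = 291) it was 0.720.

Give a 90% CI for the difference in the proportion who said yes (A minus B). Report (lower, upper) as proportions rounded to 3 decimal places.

(-0.378, -0.272)

SE₁ = √(p̂₁(1−p̂₁)/n₁) = √(0.3950·0.6050/685) = 0.01868; SE₂ = √(0.7200·0.2800/291) = 0.02632.
Independent samples: SE of the difference = √(SE₁² + SE₂²) = √(0.0003489424 + 0.0006927424) = 0.03228.
z* for 90% confidence is 1.645, so the margin of error is 1.645 × 0.03228 = 0.05310.
Point estimate p̂₁ − p̂₂ = 0.3950 − 0.7200 = -0.3250.
-0.3250 ± 0.05310 → (-0.378, -0.272).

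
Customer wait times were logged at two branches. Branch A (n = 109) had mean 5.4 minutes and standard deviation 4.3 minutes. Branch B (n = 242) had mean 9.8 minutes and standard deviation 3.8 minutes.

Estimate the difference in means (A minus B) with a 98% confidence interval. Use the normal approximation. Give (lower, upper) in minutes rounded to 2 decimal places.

(-5.51, -3.29)

SE₁ = s₁/√n₁ = 4.3/√109 = 0.4119; SE₂ = 3.8/√242 = 0.2443.
Independent samples, unequal variances: SE_diff = √(SE₁² + SE₂²) = √(0.16966161 + 0.05968249) = 0.4789.
z* = 2.326, so margin of error = 2.326 × 0.4789 = 1.1139.
Difference in means = 5.4 − 9.8 = -4.4000.
-4.4000 ± 1.1139 → (-5.51, -3.29).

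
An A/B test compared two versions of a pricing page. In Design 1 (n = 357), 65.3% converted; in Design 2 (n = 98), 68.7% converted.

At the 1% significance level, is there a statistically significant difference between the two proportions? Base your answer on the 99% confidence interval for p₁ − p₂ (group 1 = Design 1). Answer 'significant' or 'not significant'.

SE₁ = √(p̂₁(1−p̂₁)/n₁) = √(0.6530·0.3470/357) = 0.02519; SE₂ = √(0.6870·0.3130/98) = 0.04684.
Independent samples: SE of the difference = √(SE₁² + SE₂²) = √(0.0006345361 + 0.0021939856) = 0.05318.
z* for 99% confidence is 2.576, so the margin of error is 2.576 × 0.05318 = 0.13699.
Point estimate p̂₁ − p̂₂ = 0.6530 − 0.6870 = -0.0340.
-0.0340 ± 0.13699 → (-0.17099, 0.10299).
The interval (-0.17099, 0.10299) contains 0, so the difference is not significant.

not significant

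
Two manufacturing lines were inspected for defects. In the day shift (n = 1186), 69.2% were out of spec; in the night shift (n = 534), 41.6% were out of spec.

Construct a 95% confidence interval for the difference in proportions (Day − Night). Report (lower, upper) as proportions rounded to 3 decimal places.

SE₁ = √(p̂₁(1−p̂₁)/n₁) = √(0.6920·0.3080/1186) = 0.01341; SE₂ = √(0.4160·0.5840/534) = 0.02133.
Independent samples: SE of the difference = √(SE₁² + SE₂²) = √(0.0001798281 + 0.0004549689) = 0.02520.
z* for 95% confidence is 1.960, so the margin of error is 1.960 × 0.02520 = 0.04939.
Point estimate p̂₁ − p̂₂ = 0.6920 − 0.4160 = 0.2760.
0.2760 ± 0.04939 → (0.227, 0.325).

(0.227, 0.325)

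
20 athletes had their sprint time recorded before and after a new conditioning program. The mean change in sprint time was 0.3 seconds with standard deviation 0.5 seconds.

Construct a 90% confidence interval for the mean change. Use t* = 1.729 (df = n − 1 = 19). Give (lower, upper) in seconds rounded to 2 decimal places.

(0.11, 0.49)

Paired design: SE = s_d/√n = 0.5/√20 = 0.1118.
t* = 1.729; margin of error = 1.729 × 0.1118 = 0.1933.
0.3 ± 0.1933 → (0.11, 0.49).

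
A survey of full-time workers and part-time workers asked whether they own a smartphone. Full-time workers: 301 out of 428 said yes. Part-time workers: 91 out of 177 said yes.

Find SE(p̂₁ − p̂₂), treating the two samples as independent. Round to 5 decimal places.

First, p̂₁ = 301/428 = 0.7033; p̂₂ = 91/177 = 0.5141.
The two standard errors are √(0.7033×0.2967/428) = 0.02208 and √(0.5141×0.4859/177) = 0.03757.
Because the samples are independent, SE_diff = √(0.02208² + 0.03757²) = 0.04358.

0.04358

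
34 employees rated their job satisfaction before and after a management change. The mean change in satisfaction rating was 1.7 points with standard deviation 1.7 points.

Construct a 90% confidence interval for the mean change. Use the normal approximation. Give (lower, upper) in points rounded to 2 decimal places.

Paired design: SE = s_d/√n = 1.7/√34 = 0.2915.
z* = 1.645; margin of error = 1.645 × 0.2915 = 0.4795.
1.7 ± 0.4795 → (1.22, 2.18).

(1.22, 2.18)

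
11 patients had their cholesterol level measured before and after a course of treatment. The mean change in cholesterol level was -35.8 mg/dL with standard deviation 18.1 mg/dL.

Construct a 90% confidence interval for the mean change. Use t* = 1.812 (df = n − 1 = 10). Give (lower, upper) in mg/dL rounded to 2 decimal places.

(-45.69, -25.91)

This is a matched-pairs design, so SE = s_d/√n = 18.1/√11 = 5.4574.
Margin = 1.812 × 5.4574 = 9.8888; the interval is -35.8 ± 9.8888 = (-45.69, -25.91).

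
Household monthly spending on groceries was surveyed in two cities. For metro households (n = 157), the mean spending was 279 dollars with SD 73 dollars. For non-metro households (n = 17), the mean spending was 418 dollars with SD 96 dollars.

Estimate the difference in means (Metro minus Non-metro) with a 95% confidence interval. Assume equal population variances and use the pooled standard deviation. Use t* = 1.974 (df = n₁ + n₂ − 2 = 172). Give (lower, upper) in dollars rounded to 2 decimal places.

(-177.02, -100.98)

s_p = √[((n₁−1)s₁² + (n₂−1)s₂²)/(n₁+n₂−2)] = √[(156·73² + 16·96²)/172] = 75.4359.
SE = 75.4359·√(1/157 + 1/17) = 19.2610.
With t* = 1.974, margin = 1.974 × 19.2610 = 38.0212.
x̄₁ − x̄₂ = 279 − 418 = -139.0000; interval -139.0000 ± 38.0212 = (-177.02, -100.98).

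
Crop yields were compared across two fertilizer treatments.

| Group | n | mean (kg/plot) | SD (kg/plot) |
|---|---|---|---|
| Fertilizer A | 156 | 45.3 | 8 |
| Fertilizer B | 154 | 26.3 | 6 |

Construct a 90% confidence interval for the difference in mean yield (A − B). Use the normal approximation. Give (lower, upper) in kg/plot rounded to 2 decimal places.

(17.68, 20.32)

SE₁ = s₁/√n₁ = 8/√156 = 0.6405; SE₂ = 6/√154 = 0.4835.
Independent samples, unequal variances: SE_diff = √(SE₁² + SE₂²) = √(0.41024025 + 0.23377225) = 0.8025.
z* = 1.645, so margin of error = 1.645 × 0.8025 = 1.3201.
Difference in means = 45.3 − 26.3 = 19.0000.
19.0000 ± 1.3201 → (17.68, 20.32).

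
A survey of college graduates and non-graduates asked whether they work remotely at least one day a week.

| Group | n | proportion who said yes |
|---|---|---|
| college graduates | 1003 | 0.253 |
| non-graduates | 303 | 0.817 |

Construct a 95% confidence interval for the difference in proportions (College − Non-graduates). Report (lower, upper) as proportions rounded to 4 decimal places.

(-0.6152, -0.5128)

Each SE is √(p̂(1−p̂)/n): √(0.2530·0.7470/1003) = 0.01373 and √(0.8170·0.1830/303) = 0.02221.
SE(p̂₁ − p̂₂) = √(SE₁² + SE₂²) = √(0.0001885129 + 0.0004932841) = 0.02611, since the two samples are independent.
At 95% confidence z* = 1.960; margin = 1.960 × 0.02611 = 0.05118.
The difference is 0.2530 − 0.8170 = -0.5640, so the interval is -0.5640 ± 0.05118 = (-0.6152, -0.5128).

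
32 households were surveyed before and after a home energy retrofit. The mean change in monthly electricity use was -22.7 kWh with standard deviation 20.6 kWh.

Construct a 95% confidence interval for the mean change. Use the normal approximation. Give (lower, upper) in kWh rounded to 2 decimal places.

(-29.84, -15.56)

Paired design: SE = s_d/√n = 20.6/√32 = 3.6416.
z* = 1.960; margin of error = 1.960 × 3.6416 = 7.1375.
-22.7 ± 7.1375 → (-29.84, -15.56).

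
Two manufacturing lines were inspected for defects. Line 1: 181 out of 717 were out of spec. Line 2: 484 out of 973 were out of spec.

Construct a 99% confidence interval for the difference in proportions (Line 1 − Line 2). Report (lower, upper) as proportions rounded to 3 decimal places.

p̂₁ = 181/717 = 0.2524 and p̂₂ = 484/973 = 0.4974.
SE₁ = √(p̂₁(1−p̂₁)/n₁) = √(0.2524·0.7476/717) = 0.01622; SE₂ = √(0.4974·0.5026/973) = 0.01603.
Independent samples: SE of the difference = √(SE₁² + SE₂²) = √(0.0002630884 + 0.0002569609) = 0.02280.
z* for 99% confidence is 2.576, so the margin of error is 2.576 × 0.02280 = 0.05873.
Point estimate p̂₁ − p̂₂ = 0.2524 − 0.4974 = -0.2450.
-0.2450 ± 0.05873 → (-0.304, -0.186).

(-0.304, -0.186)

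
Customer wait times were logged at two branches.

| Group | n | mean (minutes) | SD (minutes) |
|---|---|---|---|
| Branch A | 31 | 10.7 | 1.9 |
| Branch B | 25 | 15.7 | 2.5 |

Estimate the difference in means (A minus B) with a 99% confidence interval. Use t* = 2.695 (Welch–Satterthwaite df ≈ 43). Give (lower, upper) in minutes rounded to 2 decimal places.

(-6.63, -3.37)

Standard errors of each mean: 1.9/√31 = 0.3413 and 2.5/√25 = 0.5000.
SE(x̄₁ − x̄₂) = √(0.3413² + 0.5000²) = 0.6054 for independent samples with unequal variances.
With t* = 2.695, the margin is 2.695 × 0.6054 = 1.6316.
x̄₁ − x̄₂ = 10.7 − 15.7 = -5.0000; the interval is -5.0000 ± 1.6316 = (-6.63, -3.37).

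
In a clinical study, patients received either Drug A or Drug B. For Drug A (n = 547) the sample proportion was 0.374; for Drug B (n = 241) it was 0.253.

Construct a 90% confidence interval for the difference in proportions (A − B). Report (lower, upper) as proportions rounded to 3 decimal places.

The two standard errors are √(0.3740×0.6260/547) = 0.02069 and √(0.2530×0.7470/241) = 0.02800.
Because the samples are independent, SE_diff = √(0.02069² + 0.02800²) = 0.03481.
Using z* = 1.645 for 90%, ME = 1.645 × 0.03481 = 0.05726.
p̂₁ − p̂₂ = 0.1210; interval 0.1210 ± 0.05726 gives (0.064, 0.178).

(0.064, 0.178)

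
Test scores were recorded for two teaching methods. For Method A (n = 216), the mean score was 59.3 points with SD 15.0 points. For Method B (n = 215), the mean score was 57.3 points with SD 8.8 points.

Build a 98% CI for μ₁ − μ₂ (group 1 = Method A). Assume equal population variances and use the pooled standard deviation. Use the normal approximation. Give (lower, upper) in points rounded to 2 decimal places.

Pooled variance s_p² = [215·15.0² + 214·8.8²] / (216+215−2) = 151.3920, so s_p = 12.3041.
SE_diff = s_p·√(1/n₁ + 1/n₂) = 12.3041·√(1/216 + 1/215) = 1.1853.
z* = 2.326; margin = 2.326 × 1.1853 = 2.7570.
Difference = 59.3 − 57.3 = 2.0000.
2.0000 ± 2.7570 → (-0.76, 4.76).

(-0.76, 4.76)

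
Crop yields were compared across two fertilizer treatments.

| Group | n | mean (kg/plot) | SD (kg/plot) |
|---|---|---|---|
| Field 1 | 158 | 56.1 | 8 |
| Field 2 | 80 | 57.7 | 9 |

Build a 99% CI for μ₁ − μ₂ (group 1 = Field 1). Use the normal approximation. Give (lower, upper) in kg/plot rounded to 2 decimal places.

SE₁ = s₁/√n₁ = 8/√158 = 0.6364; SE₂ = 9/√80 = 1.0062.
Independent samples, unequal variances: SE_diff = √(SE₁² + SE₂²) = √(0.40500496 + 1.01243844) = 1.1906.
z* = 2.576, so margin of error = 2.576 × 1.1906 = 3.0670.
Difference in means = 56.1 − 57.7 = -1.6000.
-1.6000 ± 3.0670 → (-4.67, 1.47).

(-4.67, 1.47)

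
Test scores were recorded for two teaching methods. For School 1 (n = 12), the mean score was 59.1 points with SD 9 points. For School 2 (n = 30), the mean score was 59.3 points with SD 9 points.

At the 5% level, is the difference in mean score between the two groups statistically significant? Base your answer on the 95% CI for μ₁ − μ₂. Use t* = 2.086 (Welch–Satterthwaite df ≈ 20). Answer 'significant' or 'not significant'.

not significant

Per-group SEs: s₁/√n₁ = 9/√12 = 2.5981, s₂/√n₂ = 9/√30 = 1.6432.
Unpooled SE of the difference: √(6.75012361 + 2.70010624) = 3.0741.
Margin of error = t* · SE = 2.086 × 3.0741 = 6.4126.
x̄₁ − x̄₂ = 59.1 − 59.3 = -0.2000.
CI: -0.2000 ± 6.4126 = (-6.6126, 6.2126).
The interval (-6.6126, 6.2126) contains 0, so the difference is not significant.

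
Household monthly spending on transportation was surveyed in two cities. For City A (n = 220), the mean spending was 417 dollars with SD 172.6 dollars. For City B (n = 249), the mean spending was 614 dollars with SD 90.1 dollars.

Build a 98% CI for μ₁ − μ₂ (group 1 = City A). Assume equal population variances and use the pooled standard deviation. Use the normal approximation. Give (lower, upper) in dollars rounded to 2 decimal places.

s_p = √[((n₁−1)s₁² + (n₂−1)s₂²)/(n₁+n₂−2)] = √[(219·172.6² + 248·90.1²)/467] = 135.2090.
SE = 135.2090·√(1/220 + 1/249) = 12.5107.
With z* = 2.326, margin = 2.326 × 12.5107 = 29.0999.
x̄₁ − x̄₂ = 417 − 614 = -197.0000; interval -197.0000 ± 29.0999 = (-226.10, -167.90).

(-226.10, -167.90)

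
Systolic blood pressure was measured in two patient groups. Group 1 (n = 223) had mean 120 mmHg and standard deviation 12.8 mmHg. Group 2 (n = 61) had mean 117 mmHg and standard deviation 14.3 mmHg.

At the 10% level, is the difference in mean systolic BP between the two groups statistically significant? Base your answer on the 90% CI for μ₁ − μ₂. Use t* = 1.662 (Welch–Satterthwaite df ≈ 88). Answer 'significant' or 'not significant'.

Standard errors of each mean: 12.8/√223 = 0.8572 and 14.3/√61 = 1.8309.
SE(x̄₁ − x̄₂) = √(0.8572² + 1.8309²) = 2.0216 for independent samples with unequal variances.
With t* = 1.662, the margin is 1.662 × 2.0216 = 3.3599.
x̄₁ − x̄₂ = 120 − 117 = 3.0000; the interval is 3.0000 ± 3.3599 = (-0.3599, 6.3599).
The interval (-0.3599, 6.3599) contains 0, so the difference is not significant.

not significant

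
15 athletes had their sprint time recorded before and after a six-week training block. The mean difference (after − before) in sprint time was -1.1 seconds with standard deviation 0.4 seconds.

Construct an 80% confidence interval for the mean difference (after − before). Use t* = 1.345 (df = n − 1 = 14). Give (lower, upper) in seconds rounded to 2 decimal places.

Paired design: SE = s_d/√n = 0.4/√15 = 0.1033.
t* = 1.345; margin of error = 1.345 × 0.1033 = 0.1389.
-1.1 ± 0.1389 → (-1.24, -0.96).

(-1.24, -0.96)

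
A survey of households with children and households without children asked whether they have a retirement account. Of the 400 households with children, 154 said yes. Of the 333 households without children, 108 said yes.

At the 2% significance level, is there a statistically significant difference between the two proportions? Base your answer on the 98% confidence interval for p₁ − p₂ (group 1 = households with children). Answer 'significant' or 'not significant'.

First, p̂₁ = 154/400 = 0.3850; p̂₂ = 108/333 = 0.3243.
The two standard errors are √(0.3850×0.6150/400) = 0.02433 and √(0.3243×0.6757/333) = 0.02565.
Because the samples are independent, SE_diff = √(0.02433² + 0.02565²) = 0.03535.
Using z* = 2.326 for 98%, ME = 2.326 × 0.03535 = 0.08222.
p̂₁ − p̂₂ = 0.0607; interval 0.0607 ± 0.08222 gives (-0.02152, 0.14292).
The interval (-0.02152, 0.14292) contains 0, so the difference is not significant.

not significant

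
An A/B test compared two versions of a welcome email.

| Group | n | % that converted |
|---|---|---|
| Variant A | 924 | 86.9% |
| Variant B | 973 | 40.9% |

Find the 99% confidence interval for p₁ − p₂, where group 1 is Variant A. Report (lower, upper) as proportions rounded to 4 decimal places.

(0.4103, 0.5097)

The two standard errors are √(0.8690×0.1310/924) = 0.01110 and √(0.4090×0.5910/973) = 0.01576.
Because the samples are independent, SE_diff = √(0.01110² + 0.01576²) = 0.01928.
Using z* = 2.576 for 99%, ME = 2.576 × 0.01928 = 0.04967.
p̂₁ − p̂₂ = 0.4600; interval 0.4600 ± 0.04967 gives (0.4103, 0.5097).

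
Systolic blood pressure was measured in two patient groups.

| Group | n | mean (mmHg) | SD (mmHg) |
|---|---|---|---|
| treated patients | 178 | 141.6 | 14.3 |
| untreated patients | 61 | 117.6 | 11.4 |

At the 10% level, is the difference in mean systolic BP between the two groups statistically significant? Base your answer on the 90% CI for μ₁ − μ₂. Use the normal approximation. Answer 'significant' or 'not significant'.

significant

Per-group SEs: s₁/√n₁ = 14.3/√178 = 1.0718, s₂/√n₂ = 11.4/√61 = 1.4596.
Unpooled SE of the difference: √(1.14875524 + 2.13043216) = 1.8109.
Margin of error = z* · SE = 1.645 × 1.8109 = 2.9789.
x̄₁ − x̄₂ = 141.6 − 117.6 = 24.0000.
CI: 24.0000 ± 2.9789 = (21.0211, 26.9789).
The interval (21.0211, 26.9789) does not contain 0, so the difference is significant.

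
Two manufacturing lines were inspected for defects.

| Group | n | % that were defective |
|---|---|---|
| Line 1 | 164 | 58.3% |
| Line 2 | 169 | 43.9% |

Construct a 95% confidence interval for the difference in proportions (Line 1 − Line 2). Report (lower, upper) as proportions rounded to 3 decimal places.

The two standard errors are √(0.5830×0.4170/164) = 0.03850 and √(0.4390×0.5610/169) = 0.03817.
Because the samples are independent, SE_diff = √(0.03850² + 0.03817²) = 0.05421.
Using z* = 1.960 for 95%, ME = 1.960 × 0.05421 = 0.10625.
p̂₁ − p̂₂ = 0.1440; interval 0.1440 ± 0.10625 gives (0.038, 0.250).

(0.038, 0.250)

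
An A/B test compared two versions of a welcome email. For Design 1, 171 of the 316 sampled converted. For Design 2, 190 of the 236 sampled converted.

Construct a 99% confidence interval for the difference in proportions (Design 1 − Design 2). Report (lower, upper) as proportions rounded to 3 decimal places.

(-0.362, -0.166)

First, p̂₁ = 171/316 = 0.5411; p̂₂ = 190/236 = 0.8051.
The two standard errors are √(0.5411×0.4589/316) = 0.02803 and √(0.8051×0.1949/236) = 0.02579.
Because the samples are independent, SE_diff = √(0.02803² + 0.02579²) = 0.03809.
Using z* = 2.576 for 99%, ME = 2.576 × 0.03809 = 0.09812.
p̂₁ − p̂₂ = -0.2640; interval -0.2640 ± 0.09812 gives (-0.362, -0.166).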